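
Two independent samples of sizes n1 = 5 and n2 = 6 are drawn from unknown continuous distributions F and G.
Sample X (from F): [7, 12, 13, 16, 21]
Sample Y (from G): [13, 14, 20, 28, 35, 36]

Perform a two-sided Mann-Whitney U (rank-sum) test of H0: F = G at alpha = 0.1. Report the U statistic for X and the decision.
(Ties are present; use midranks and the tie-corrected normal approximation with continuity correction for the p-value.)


Step 1: Combine and sort all 11 observations; assign midranks.
sorted (value, group): (7,X), (12,X), (13,X), (13,Y), (14,Y), (16,X), (20,Y), (21,X), (28,Y), (35,Y), (36,Y)
ranks: 7->1, 12->2, 13->3.5, 13->3.5, 14->5, 16->6, 20->7, 21->8, 28->9, 35->10, 36->11
Step 2: Rank sum for X: R1 = 1 + 2 + 3.5 + 6 + 8 = 20.5.
Step 3: U_X = R1 - n1(n1+1)/2 = 20.5 - 5*6/2 = 20.5 - 15 = 5.5.
       U_Y = n1*n2 - U_X = 30 - 5.5 = 24.5.
Step 4: Ties are present, so use the tie-corrected normal approximation (with continuity correction) for the p-value.
Step 5: p-value = 0.099576; compare to alpha = 0.1. reject H0.

U_X = 5.5, p = 0.099576, reject H0 at alpha = 0.1.


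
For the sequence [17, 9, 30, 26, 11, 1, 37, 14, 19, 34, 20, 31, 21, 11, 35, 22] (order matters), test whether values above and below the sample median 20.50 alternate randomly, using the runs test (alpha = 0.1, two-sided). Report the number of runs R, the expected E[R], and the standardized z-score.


Step 1: Compute median = 20.50; label A = above, B = below.
Labels in order: BBAABBABBABAABAA  (n_A = 8, n_B = 8)
Step 2: Count runs R = 10.
Step 3: Under H0 (random ordering), E[R] = 2*n_A*n_B/(n_A+n_B) + 1 = 2*8*8/16 + 1 = 9.0000.
        Var[R] = 2*n_A*n_B*(2*n_A*n_B - n_A - n_B) / ((n_A+n_B)^2 * (n_A+n_B-1)) = 14336/3840 = 3.7333.
        SD[R] = 1.9322.
Step 4: Continuity-corrected z = (R - 0.5 - E[R]) / SD[R] = (10 - 0.5 - 9.0000) / 1.9322 = 0.2588.
Step 5: Two-sided p-value via normal approximation = 2*(1 - Phi(|z|)) = 0.795809.
Step 6: alpha = 0.1. fail to reject H0.

R = 10, z = 0.2588, p = 0.795809, fail to reject H0.


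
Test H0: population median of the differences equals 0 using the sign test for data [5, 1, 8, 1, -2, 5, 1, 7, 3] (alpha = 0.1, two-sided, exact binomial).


Step 1: Discard zero differences. Original n = 9; n_eff = number of nonzero differences = 9.
Nonzero differences (with sign): +5, +1, +8, +1, -2, +5, +1, +7, +3
Step 2: Count signs: positive = 8, negative = 1.
Step 3: Under H0: P(positive) = 0.5, so the number of positives S ~ Bin(9, 0.5).
Step 4: Two-sided exact p-value = sum of Bin(9,0.5) probabilities at or below the observed probability = 0.039062.
Step 5: alpha = 0.1. reject H0.

n_eff = 9, pos = 8, neg = 1, p = 0.039062, reject H0.


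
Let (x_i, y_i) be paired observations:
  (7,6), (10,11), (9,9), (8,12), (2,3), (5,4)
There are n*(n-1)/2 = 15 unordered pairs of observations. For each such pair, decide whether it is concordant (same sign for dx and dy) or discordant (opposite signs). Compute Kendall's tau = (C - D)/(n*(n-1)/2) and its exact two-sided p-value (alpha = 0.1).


Step 1: Enumerate the 15 unordered pairs (i,j) with i<j and classify each by sign(x_j-x_i) * sign(y_j-y_i).
  (1,2):dx=+3,dy=+5->C; (1,3):dx=+2,dy=+3->C; (1,4):dx=+1,dy=+6->C; (1,5):dx=-5,dy=-3->C
  (1,6):dx=-2,dy=-2->C; (2,3):dx=-1,dy=-2->C; (2,4):dx=-2,dy=+1->D; (2,5):dx=-8,dy=-8->C
  (2,6):dx=-5,dy=-7->C; (3,4):dx=-1,dy=+3->D; (3,5):dx=-7,dy=-6->C; (3,6):dx=-4,dy=-5->C
  (4,5):dx=-6,dy=-9->C; (4,6):dx=-3,dy=-8->C; (5,6):dx=+3,dy=+1->C
Step 2: C = 13, D = 2, total pairs = 15.
Step 3: tau = (C - D)/(n(n-1)/2) = (13 - 2)/15 = 0.733333.
Step 4: Exact two-sided p-value (enumerate n! = 720 permutations of y under H0): p = 0.055556.
Step 5: alpha = 0.1. reject H0.

tau_b = 0.7333 (C=13, D=2), p = 0.055556, reject H0.


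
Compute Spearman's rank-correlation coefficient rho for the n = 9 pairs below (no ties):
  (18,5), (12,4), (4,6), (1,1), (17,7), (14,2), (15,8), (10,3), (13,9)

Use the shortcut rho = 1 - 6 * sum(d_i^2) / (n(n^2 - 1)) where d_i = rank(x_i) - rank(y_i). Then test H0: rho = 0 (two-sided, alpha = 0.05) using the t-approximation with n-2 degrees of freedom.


Step 1: Rank x and y separately (midranks; no ties here).
rank(x): 18->9, 12->4, 4->2, 1->1, 17->8, 14->6, 15->7, 10->3, 13->5
rank(y): 5->5, 4->4, 6->6, 1->1, 7->7, 2->2, 8->8, 3->3, 9->9
Step 2: d_i = R_x(i) - R_y(i); compute d_i^2.
  (9-5)^2=16, (4-4)^2=0, (2-6)^2=16, (1-1)^2=0, (8-7)^2=1, (6-2)^2=16, (7-8)^2=1, (3-3)^2=0, (5-9)^2=16
sum(d^2) = 66.
Step 3: rho = 1 - 6*66 / (9*(9^2 - 1)) = 1 - 396/720 = 0.450000.
Step 4: Under H0, t = rho * sqrt((n-2)/(1-rho^2)) = 1.3332 ~ t(7).
Step 5: Two-sided p-value from the t-distribution with 7 df = 0.224216.
Step 6: alpha = 0.05. fail to reject H0.

rho = 0.4500, p = 0.224216, fail to reject H0 at alpha = 0.05.


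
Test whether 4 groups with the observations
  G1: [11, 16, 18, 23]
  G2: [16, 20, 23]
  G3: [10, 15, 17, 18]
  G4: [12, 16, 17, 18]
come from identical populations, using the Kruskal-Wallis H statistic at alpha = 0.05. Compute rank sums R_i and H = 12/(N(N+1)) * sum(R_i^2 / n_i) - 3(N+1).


Step 1: Combine all N = 15 observations and assign midranks.
sorted (value, group, rank): (10,G3,1), (11,G1,2), (12,G4,3), (15,G3,4), (16,G1,6), (16,G2,6), (16,G4,6), (17,G3,8.5), (17,G4,8.5), (18,G1,11), (18,G3,11), (18,G4,11), (20,G2,13), (23,G1,14.5), (23,G2,14.5)
Step 2: Sum ranks within each group.
R_1 = 33.5 (n_1 = 4)
R_2 = 33.5 (n_2 = 3)
R_3 = 24.5 (n_3 = 4)
R_4 = 28.5 (n_4 = 4)
Step 3: H = 12/(N(N+1)) * sum(R_i^2/n_i) - 3(N+1)
     = 12/(15*16) * (33.5^2/4 + 33.5^2/3 + 24.5^2/4 + 28.5^2/4) - 3*16
     = 0.050000 * 1007.77 - 48
     = 2.388542.
Step 4: Ties present; correction factor C = 1 - 60/(15^3 - 15) = 0.982143. Corrected H = 2.388542 / 0.982143 = 2.431970.
Step 5: Under H0, H ~ chi^2(3); p-value = 0.487711.
Step 6: alpha = 0.05. fail to reject H0.

H = 2.4320, df = 3, p = 0.487711, fail to reject H0.


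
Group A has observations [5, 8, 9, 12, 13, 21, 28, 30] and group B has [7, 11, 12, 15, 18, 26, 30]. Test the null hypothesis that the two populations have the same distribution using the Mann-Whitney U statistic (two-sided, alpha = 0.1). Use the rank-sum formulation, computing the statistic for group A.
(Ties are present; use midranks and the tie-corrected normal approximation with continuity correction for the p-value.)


Step 1: Combine and sort all 15 observations; assign midranks.
sorted (value, group): (5,X), (7,Y), (8,X), (9,X), (11,Y), (12,X), (12,Y), (13,X), (15,Y), (18,Y), (21,X), (26,Y), (28,X), (30,X), (30,Y)
ranks: 5->1, 7->2, 8->3, 9->4, 11->5, 12->6.5, 12->6.5, 13->8, 15->9, 18->10, 21->11, 26->12, 28->13, 30->14.5, 30->14.5
Step 2: Rank sum for X: R1 = 1 + 3 + 4 + 6.5 + 8 + 11 + 13 + 14.5 = 61.
Step 3: U_X = R1 - n1(n1+1)/2 = 61 - 8*9/2 = 61 - 36 = 25.
       U_Y = n1*n2 - U_X = 56 - 25 = 31.
Step 4: Ties are present, so use the tie-corrected normal approximation (with continuity correction) for the p-value.
Step 5: p-value = 0.771941; compare to alpha = 0.1. fail to reject H0.

U_X = 25, p = 0.771941, fail to reject H0 at alpha = 0.1.


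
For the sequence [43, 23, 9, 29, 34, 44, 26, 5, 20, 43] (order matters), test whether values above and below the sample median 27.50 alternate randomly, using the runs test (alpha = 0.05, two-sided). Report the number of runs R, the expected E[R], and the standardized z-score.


Step 1: Compute median = 27.50; label A = above, B = below.
Labels in order: ABBAAABBBA  (n_A = 5, n_B = 5)
Step 2: Count runs R = 5.
Step 3: Under H0 (random ordering), E[R] = 2*n_A*n_B/(n_A+n_B) + 1 = 2*5*5/10 + 1 = 6.0000.
        Var[R] = 2*n_A*n_B*(2*n_A*n_B - n_A - n_B) / ((n_A+n_B)^2 * (n_A+n_B-1)) = 2000/900 = 2.2222.
        SD[R] = 1.4907.
Step 4: Continuity-corrected z = (R + 0.5 - E[R]) / SD[R] = (5 + 0.5 - 6.0000) / 1.4907 = -0.3354.
Step 5: Two-sided p-value via normal approximation = 2*(1 - Phi(|z|)) = 0.737316.
Step 6: alpha = 0.05. fail to reject H0.

R = 5, z = -0.3354, p = 0.737316, fail to reject H0.


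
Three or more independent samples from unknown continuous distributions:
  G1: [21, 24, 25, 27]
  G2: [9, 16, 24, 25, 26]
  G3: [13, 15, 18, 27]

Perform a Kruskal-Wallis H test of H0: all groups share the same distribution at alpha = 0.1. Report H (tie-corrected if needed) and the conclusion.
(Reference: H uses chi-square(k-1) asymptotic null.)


Step 1: Combine all N = 13 observations and assign midranks.
sorted (value, group, rank): (9,G2,1), (13,G3,2), (15,G3,3), (16,G2,4), (18,G3,5), (21,G1,6), (24,G1,7.5), (24,G2,7.5), (25,G1,9.5), (25,G2,9.5), (26,G2,11), (27,G1,12.5), (27,G3,12.5)
Step 2: Sum ranks within each group.
R_1 = 35.5 (n_1 = 4)
R_2 = 33 (n_2 = 5)
R_3 = 22.5 (n_3 = 4)
Step 3: H = 12/(N(N+1)) * sum(R_i^2/n_i) - 3(N+1)
     = 12/(13*14) * (35.5^2/4 + 33^2/5 + 22.5^2/4) - 3*14
     = 0.065934 * 659.425 - 42
     = 1.478571.
Step 4: Ties present; correction factor C = 1 - 18/(13^3 - 13) = 0.991758. Corrected H = 1.478571 / 0.991758 = 1.490859.
Step 5: Under H0, H ~ chi^2(2); p-value = 0.474531.
Step 6: alpha = 0.1. fail to reject H0.

H = 1.4909, df = 2, p = 0.474531, fail to reject H0.


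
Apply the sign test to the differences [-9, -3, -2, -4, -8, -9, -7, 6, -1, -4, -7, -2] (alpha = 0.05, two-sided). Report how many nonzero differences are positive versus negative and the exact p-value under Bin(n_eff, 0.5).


Step 1: Discard zero differences. Original n = 12; n_eff = number of nonzero differences = 12.
Nonzero differences (with sign): -9, -3, -2, -4, -8, -9, -7, +6, -1, -4, -7, -2
Step 2: Count signs: positive = 1, negative = 11.
Step 3: Under H0: P(positive) = 0.5, so the number of positives S ~ Bin(12, 0.5).
Step 4: Two-sided exact p-value = sum of Bin(12,0.5) probabilities at or below the observed probability = 0.006348.
Step 5: alpha = 0.05. reject H0.

n_eff = 12, pos = 1, neg = 11, p = 0.006348, reject H0.


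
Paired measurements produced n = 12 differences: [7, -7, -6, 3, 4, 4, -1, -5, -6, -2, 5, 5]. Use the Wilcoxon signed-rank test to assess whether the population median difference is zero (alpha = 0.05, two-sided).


Step 1: Drop any zero differences (none here) and take |d_i|.
|d| = [7, 7, 6, 3, 4, 4, 1, 5, 6, 2, 5, 5]
Step 2: Midrank |d_i| (ties get averaged ranks).
ranks: |7|->11.5, |7|->11.5, |6|->9.5, |3|->3, |4|->4.5, |4|->4.5, |1|->1, |5|->7, |6|->9.5, |2|->2, |5|->7, |5|->7
Step 3: Attach original signs; sum ranks with positive sign and with negative sign.
W+ = 11.5 + 3 + 4.5 + 4.5 + 7 + 7 = 37.5
W- = 11.5 + 9.5 + 1 + 7 + 9.5 + 2 = 40.5
(Check: W+ + W- = 78 should equal n(n+1)/2 = 78.)
Step 4: Test statistic W = min(W+, W-) = 37.5.
Step 5: Ties in |d|, so use the tie-corrected normal approximation.
        E[W] = n(n+1)/4 = 12*13/4 = 39.
        Tie groups: |d|=4 (t=2), |d|=5 (t=3), |d|=6 (t=2), |d|=7 (t=2); sum(t^3 - t) = 42.
        Var[W] = n(n+1)(2n+1)/24 - sum(t^3-t)/48 = 3900/24 - 42/48 = 161.625.
        z = (W - E[W]) / sqrt(Var[W]) = (37.5 - 39) / 12.7132 = -0.1180.
        Two-sided p = 2*Phi(z) = 0.906077.
Step 6: alpha = 0.05. fail to reject H0.

W+ = 37.5, W- = 40.5, W = min = 37.5, p = 0.906077, fail to reject H0.


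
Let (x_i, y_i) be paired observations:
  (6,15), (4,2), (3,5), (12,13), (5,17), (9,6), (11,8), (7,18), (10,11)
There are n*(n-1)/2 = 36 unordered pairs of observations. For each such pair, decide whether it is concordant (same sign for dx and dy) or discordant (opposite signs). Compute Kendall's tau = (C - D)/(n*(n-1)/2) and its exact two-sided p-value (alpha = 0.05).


Step 1: Enumerate the 36 unordered pairs (i,j) with i<j and classify each by sign(x_j-x_i) * sign(y_j-y_i).
  (1,2):dx=-2,dy=-13->C; (1,3):dx=-3,dy=-10->C; (1,4):dx=+6,dy=-2->D; (1,5):dx=-1,dy=+2->D
  (1,6):dx=+3,dy=-9->D; (1,7):dx=+5,dy=-7->D; (1,8):dx=+1,dy=+3->C; (1,9):dx=+4,dy=-4->D
  (2,3):dx=-1,dy=+3->D; (2,4):dx=+8,dy=+11->C; (2,5):dx=+1,dy=+15->C; (2,6):dx=+5,dy=+4->C
  (2,7):dx=+7,dy=+6->C; (2,8):dx=+3,dy=+16->C; (2,9):dx=+6,dy=+9->C; (3,4):dx=+9,dy=+8->C
  (3,5):dx=+2,dy=+12->C; (3,6):dx=+6,dy=+1->C; (3,7):dx=+8,dy=+3->C; (3,8):dx=+4,dy=+13->C
  (3,9):dx=+7,dy=+6->C; (4,5):dx=-7,dy=+4->D; (4,6):dx=-3,dy=-7->C; (4,7):dx=-1,dy=-5->C
  (4,8):dx=-5,dy=+5->D; (4,9):dx=-2,dy=-2->C; (5,6):dx=+4,dy=-11->D; (5,7):dx=+6,dy=-9->D
  (5,8):dx=+2,dy=+1->C; (5,9):dx=+5,dy=-6->D; (6,7):dx=+2,dy=+2->C; (6,8):dx=-2,dy=+12->D
  (6,9):dx=+1,dy=+5->C; (7,8):dx=-4,dy=+10->D; (7,9):dx=-1,dy=+3->D; (8,9):dx=+3,dy=-7->D
Step 2: C = 21, D = 15, total pairs = 36.
Step 3: tau = (C - D)/(n(n-1)/2) = (21 - 15)/36 = 0.166667.
Step 4: Exact two-sided p-value (enumerate n! = 362880 permutations of y under H0): p = 0.612202.
Step 5: alpha = 0.05. fail to reject H0.

tau_b = 0.1667 (C=21, D=15), p = 0.612202, fail to reject H0.


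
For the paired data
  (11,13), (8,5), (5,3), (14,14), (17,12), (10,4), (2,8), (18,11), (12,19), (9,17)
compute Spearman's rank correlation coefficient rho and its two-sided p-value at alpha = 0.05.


Step 1: Rank x and y separately (midranks; no ties here).
rank(x): 11->6, 8->3, 5->2, 14->8, 17->9, 10->5, 2->1, 18->10, 12->7, 9->4
rank(y): 13->7, 5->3, 3->1, 14->8, 12->6, 4->2, 8->4, 11->5, 19->10, 17->9
Step 2: d_i = R_x(i) - R_y(i); compute d_i^2.
  (6-7)^2=1, (3-3)^2=0, (2-1)^2=1, (8-8)^2=0, (9-6)^2=9, (5-2)^2=9, (1-4)^2=9, (10-5)^2=25, (7-10)^2=9, (4-9)^2=25
sum(d^2) = 88.
Step 3: rho = 1 - 6*88 / (10*(10^2 - 1)) = 1 - 528/990 = 0.466667.
Step 4: Under H0, t = rho * sqrt((n-2)/(1-rho^2)) = 1.4924 ~ t(8).
Step 5: Two-sided p-value from the t-distribution with 8 df = 0.173939.
Step 6: alpha = 0.05. fail to reject H0.

rho = 0.4667, p = 0.173939, fail to reject H0 at alpha = 0.05.


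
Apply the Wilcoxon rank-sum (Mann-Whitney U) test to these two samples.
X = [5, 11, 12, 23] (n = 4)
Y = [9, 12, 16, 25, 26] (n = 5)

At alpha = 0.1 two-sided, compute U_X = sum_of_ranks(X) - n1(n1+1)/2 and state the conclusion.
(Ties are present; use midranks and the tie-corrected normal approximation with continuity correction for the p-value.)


Step 1: Combine and sort all 9 observations; assign midranks.
sorted (value, group): (5,X), (9,Y), (11,X), (12,X), (12,Y), (16,Y), (23,X), (25,Y), (26,Y)
ranks: 5->1, 9->2, 11->3, 12->4.5, 12->4.5, 16->6, 23->7, 25->8, 26->9
Step 2: Rank sum for X: R1 = 1 + 3 + 4.5 + 7 = 15.5.
Step 3: U_X = R1 - n1(n1+1)/2 = 15.5 - 4*5/2 = 15.5 - 10 = 5.5.
       U_Y = n1*n2 - U_X = 20 - 5.5 = 14.5.
Step 4: Ties are present, so use the tie-corrected normal approximation (with continuity correction) for the p-value.
Step 5: p-value = 0.325163; compare to alpha = 0.1. fail to reject H0.

U_X = 5.5, p = 0.325163, fail to reject H0 at alpha = 0.1.


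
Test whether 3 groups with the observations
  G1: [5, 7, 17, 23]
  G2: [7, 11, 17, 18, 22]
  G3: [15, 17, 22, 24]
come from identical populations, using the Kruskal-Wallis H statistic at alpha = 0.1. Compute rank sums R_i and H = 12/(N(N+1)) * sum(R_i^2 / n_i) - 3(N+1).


Step 1: Combine all N = 13 observations and assign midranks.
sorted (value, group, rank): (5,G1,1), (7,G1,2.5), (7,G2,2.5), (11,G2,4), (15,G3,5), (17,G1,7), (17,G2,7), (17,G3,7), (18,G2,9), (22,G2,10.5), (22,G3,10.5), (23,G1,12), (24,G3,13)
Step 2: Sum ranks within each group.
R_1 = 22.5 (n_1 = 4)
R_2 = 33 (n_2 = 5)
R_3 = 35.5 (n_3 = 4)
Step 3: H = 12/(N(N+1)) * sum(R_i^2/n_i) - 3(N+1)
     = 12/(13*14) * (22.5^2/4 + 33^2/5 + 35.5^2/4) - 3*14
     = 0.065934 * 659.425 - 42
     = 1.478571.
Step 4: Ties present; correction factor C = 1 - 36/(13^3 - 13) = 0.983516. Corrected H = 1.478571 / 0.983516 = 1.503352.
Step 5: Under H0, H ~ chi^2(2); p-value = 0.471576.
Step 6: alpha = 0.1. fail to reject H0.

H = 1.5034, df = 2, p = 0.471576, fail to reject H0.


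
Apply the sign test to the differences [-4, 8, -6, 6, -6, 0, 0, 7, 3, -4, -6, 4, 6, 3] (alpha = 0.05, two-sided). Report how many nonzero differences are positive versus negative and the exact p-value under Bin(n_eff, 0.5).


Step 1: Discard zero differences. Original n = 14; n_eff = number of nonzero differences = 12.
Nonzero differences (with sign): -4, +8, -6, +6, -6, +7, +3, -4, -6, +4, +6, +3
Step 2: Count signs: positive = 7, negative = 5.
Step 3: Under H0: P(positive) = 0.5, so the number of positives S ~ Bin(12, 0.5).
Step 4: Two-sided exact p-value = sum of Bin(12,0.5) probabilities at or below the observed probability = 0.774414.
Step 5: alpha = 0.05. fail to reject H0.

n_eff = 12, pos = 7, neg = 5, p = 0.774414, fail to reject H0.


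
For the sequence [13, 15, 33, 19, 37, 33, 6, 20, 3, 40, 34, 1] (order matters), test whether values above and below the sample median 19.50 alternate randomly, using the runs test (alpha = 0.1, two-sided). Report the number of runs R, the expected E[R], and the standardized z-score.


Step 1: Compute median = 19.50; label A = above, B = below.
Labels in order: BBABAABABAAB  (n_A = 6, n_B = 6)
Step 2: Count runs R = 9.
Step 3: Under H0 (random ordering), E[R] = 2*n_A*n_B/(n_A+n_B) + 1 = 2*6*6/12 + 1 = 7.0000.
        Var[R] = 2*n_A*n_B*(2*n_A*n_B - n_A - n_B) / ((n_A+n_B)^2 * (n_A+n_B-1)) = 4320/1584 = 2.7273.
        SD[R] = 1.6514.
Step 4: Continuity-corrected z = (R - 0.5 - E[R]) / SD[R] = (9 - 0.5 - 7.0000) / 1.6514 = 0.9083.
Step 5: Two-sided p-value via normal approximation = 2*(1 - Phi(|z|)) = 0.363722.
Step 6: alpha = 0.1. fail to reject H0.

R = 9, z = 0.9083, p = 0.363722, fail to reject H0.


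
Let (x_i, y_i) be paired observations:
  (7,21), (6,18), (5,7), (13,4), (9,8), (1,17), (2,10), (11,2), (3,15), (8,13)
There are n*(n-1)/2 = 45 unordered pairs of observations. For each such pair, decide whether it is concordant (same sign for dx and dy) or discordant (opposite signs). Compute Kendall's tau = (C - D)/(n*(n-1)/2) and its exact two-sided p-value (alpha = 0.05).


Step 1: Enumerate the 45 unordered pairs (i,j) with i<j and classify each by sign(x_j-x_i) * sign(y_j-y_i).
  (1,2):dx=-1,dy=-3->C; (1,3):dx=-2,dy=-14->C; (1,4):dx=+6,dy=-17->D; (1,5):dx=+2,dy=-13->D
  (1,6):dx=-6,dy=-4->C; (1,7):dx=-5,dy=-11->C; (1,8):dx=+4,dy=-19->D; (1,9):dx=-4,dy=-6->C
  (1,10):dx=+1,dy=-8->D; (2,3):dx=-1,dy=-11->C; (2,4):dx=+7,dy=-14->D; (2,5):dx=+3,dy=-10->D
  (2,6):dx=-5,dy=-1->C; (2,7):dx=-4,dy=-8->C; (2,8):dx=+5,dy=-16->D; (2,9):dx=-3,dy=-3->C
  (2,10):dx=+2,dy=-5->D; (3,4):dx=+8,dy=-3->D; (3,5):dx=+4,dy=+1->C; (3,6):dx=-4,dy=+10->D
  (3,7):dx=-3,dy=+3->D; (3,8):dx=+6,dy=-5->D; (3,9):dx=-2,dy=+8->D; (3,10):dx=+3,dy=+6->C
  (4,5):dx=-4,dy=+4->D; (4,6):dx=-12,dy=+13->D; (4,7):dx=-11,dy=+6->D; (4,8):dx=-2,dy=-2->C
  (4,9):dx=-10,dy=+11->D; (4,10):dx=-5,dy=+9->D; (5,6):dx=-8,dy=+9->D; (5,7):dx=-7,dy=+2->D
  (5,8):dx=+2,dy=-6->D; (5,9):dx=-6,dy=+7->D; (5,10):dx=-1,dy=+5->D; (6,7):dx=+1,dy=-7->D
  (6,8):dx=+10,dy=-15->D; (6,9):dx=+2,dy=-2->D; (6,10):dx=+7,dy=-4->D; (7,8):dx=+9,dy=-8->D
  (7,9):dx=+1,dy=+5->C; (7,10):dx=+6,dy=+3->C; (8,9):dx=-8,dy=+13->D; (8,10):dx=-3,dy=+11->D
  (9,10):dx=+5,dy=-2->D
Step 2: C = 14, D = 31, total pairs = 45.
Step 3: tau = (C - D)/(n(n-1)/2) = (14 - 31)/45 = -0.377778.
Step 4: Exact two-sided p-value (enumerate n! = 3628800 permutations of y under H0): p = 0.155742.
Step 5: alpha = 0.05. fail to reject H0.

tau_b = -0.3778 (C=14, D=31), p = 0.155742, fail to reject H0.


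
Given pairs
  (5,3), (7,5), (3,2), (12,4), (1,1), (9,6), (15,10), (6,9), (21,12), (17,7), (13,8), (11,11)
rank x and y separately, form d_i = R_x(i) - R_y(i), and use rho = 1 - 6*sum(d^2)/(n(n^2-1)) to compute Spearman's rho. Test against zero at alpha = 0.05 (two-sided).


Step 1: Rank x and y separately (midranks; no ties here).
rank(x): 5->3, 7->5, 3->2, 12->8, 1->1, 9->6, 15->10, 6->4, 21->12, 17->11, 13->9, 11->7
rank(y): 3->3, 5->5, 2->2, 4->4, 1->1, 6->6, 10->10, 9->9, 12->12, 7->7, 8->8, 11->11
Step 2: d_i = R_x(i) - R_y(i); compute d_i^2.
  (3-3)^2=0, (5-5)^2=0, (2-2)^2=0, (8-4)^2=16, (1-1)^2=0, (6-6)^2=0, (10-10)^2=0, (4-9)^2=25, (12-12)^2=0, (11-7)^2=16, (9-8)^2=1, (7-11)^2=16
sum(d^2) = 74.
Step 3: rho = 1 - 6*74 / (12*(12^2 - 1)) = 1 - 444/1716 = 0.741259.
Step 4: Under H0, t = rho * sqrt((n-2)/(1-rho^2)) = 3.4923 ~ t(10).
Step 5: Two-sided p-value from the t-distribution with 10 df = 0.005801.
Step 6: alpha = 0.05. reject H0.

rho = 0.7413, p = 0.005801, reject H0 at alpha = 0.05.


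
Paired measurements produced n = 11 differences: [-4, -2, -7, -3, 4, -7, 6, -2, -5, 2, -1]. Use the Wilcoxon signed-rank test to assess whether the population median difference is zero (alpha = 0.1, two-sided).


Step 1: Drop any zero differences (none here) and take |d_i|.
|d| = [4, 2, 7, 3, 4, 7, 6, 2, 5, 2, 1]
Step 2: Midrank |d_i| (ties get averaged ranks).
ranks: |4|->6.5, |2|->3, |7|->10.5, |3|->5, |4|->6.5, |7|->10.5, |6|->9, |2|->3, |5|->8, |2|->3, |1|->1
Step 3: Attach original signs; sum ranks with positive sign and with negative sign.
W+ = 6.5 + 9 + 3 = 18.5
W- = 6.5 + 3 + 10.5 + 5 + 10.5 + 3 + 8 + 1 = 47.5
(Check: W+ + W- = 66 should equal n(n+1)/2 = 66.)
Step 4: Test statistic W = min(W+, W-) = 18.5.
Step 5: Ties in |d|, so use the tie-corrected normal approximation.
        E[W] = n(n+1)/4 = 11*12/4 = 33.
        Tie groups: |d|=2 (t=3), |d|=4 (t=2), |d|=7 (t=2); sum(t^3 - t) = 36.
        Var[W] = n(n+1)(2n+1)/24 - sum(t^3-t)/48 = 3036/24 - 36/48 = 125.75.
        z = (W - E[W]) / sqrt(Var[W]) = (18.5 - 33) / 11.2138 = -1.2930.
        Two-sided p = 2*Phi(z) = 0.195995.
Step 6: alpha = 0.1. fail to reject H0.

W+ = 18.5, W- = 47.5, W = min = 18.5, p = 0.195995, fail to reject H0.


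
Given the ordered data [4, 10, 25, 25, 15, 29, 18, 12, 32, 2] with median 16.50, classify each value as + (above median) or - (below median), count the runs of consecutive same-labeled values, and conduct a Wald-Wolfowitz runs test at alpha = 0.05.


Step 1: Compute median = 16.50; label A = above, B = below.
Labels in order: BBAABAABAB  (n_A = 5, n_B = 5)
Step 2: Count runs R = 7.
Step 3: Under H0 (random ordering), E[R] = 2*n_A*n_B/(n_A+n_B) + 1 = 2*5*5/10 + 1 = 6.0000.
        Var[R] = 2*n_A*n_B*(2*n_A*n_B - n_A - n_B) / ((n_A+n_B)^2 * (n_A+n_B-1)) = 2000/900 = 2.2222.
        SD[R] = 1.4907.
Step 4: Continuity-corrected z = (R - 0.5 - E[R]) / SD[R] = (7 - 0.5 - 6.0000) / 1.4907 = 0.3354.
Step 5: Two-sided p-value via normal approximation = 2*(1 - Phi(|z|)) = 0.737316.
Step 6: alpha = 0.05. fail to reject H0.

R = 7, z = 0.3354, p = 0.737316, fail to reject H0.


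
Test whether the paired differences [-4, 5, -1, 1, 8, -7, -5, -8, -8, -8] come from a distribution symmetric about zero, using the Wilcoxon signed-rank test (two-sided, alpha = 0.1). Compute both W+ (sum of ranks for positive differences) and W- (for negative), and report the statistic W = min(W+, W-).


Step 1: Drop any zero differences (none here) and take |d_i|.
|d| = [4, 5, 1, 1, 8, 7, 5, 8, 8, 8]
Step 2: Midrank |d_i| (ties get averaged ranks).
ranks: |4|->3, |5|->4.5, |1|->1.5, |1|->1.5, |8|->8.5, |7|->6, |5|->4.5, |8|->8.5, |8|->8.5, |8|->8.5
Step 3: Attach original signs; sum ranks with positive sign and with negative sign.
W+ = 4.5 + 1.5 + 8.5 = 14.5
W- = 3 + 1.5 + 6 + 4.5 + 8.5 + 8.5 + 8.5 = 40.5
(Check: W+ + W- = 55 should equal n(n+1)/2 = 55.)
Step 4: Test statistic W = min(W+, W-) = 14.5.
Step 5: Ties in |d|, so use the tie-corrected normal approximation.
        E[W] = n(n+1)/4 = 10*11/4 = 27.5.
        Tie groups: |d|=1 (t=2), |d|=5 (t=2), |d|=8 (t=4); sum(t^3 - t) = 72.
        Var[W] = n(n+1)(2n+1)/24 - sum(t^3-t)/48 = 2310/24 - 72/48 = 94.75.
        z = (W - E[W]) / sqrt(Var[W]) = (14.5 - 27.5) / 9.7340 = -1.3355.
        Two-sided p = 2*Phi(z) = 0.181703.
Step 6: alpha = 0.1. fail to reject H0.

W+ = 14.5, W- = 40.5, W = min = 14.5, p = 0.181703, fail to reject H0.


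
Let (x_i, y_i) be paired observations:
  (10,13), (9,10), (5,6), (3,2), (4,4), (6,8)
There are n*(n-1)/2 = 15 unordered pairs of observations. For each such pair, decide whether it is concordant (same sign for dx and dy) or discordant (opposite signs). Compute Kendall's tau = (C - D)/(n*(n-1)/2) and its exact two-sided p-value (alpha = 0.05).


Step 1: Enumerate the 15 unordered pairs (i,j) with i<j and classify each by sign(x_j-x_i) * sign(y_j-y_i).
  (1,2):dx=-1,dy=-3->C; (1,3):dx=-5,dy=-7->C; (1,4):dx=-7,dy=-11->C; (1,5):dx=-6,dy=-9->C
  (1,6):dx=-4,dy=-5->C; (2,3):dx=-4,dy=-4->C; (2,4):dx=-6,dy=-8->C; (2,5):dx=-5,dy=-6->C
  (2,6):dx=-3,dy=-2->C; (3,4):dx=-2,dy=-4->C; (3,5):dx=-1,dy=-2->C; (3,6):dx=+1,dy=+2->C
  (4,5):dx=+1,dy=+2->C; (4,6):dx=+3,dy=+6->C; (5,6):dx=+2,dy=+4->C
Step 2: C = 15, D = 0, total pairs = 15.
Step 3: tau = (C - D)/(n(n-1)/2) = (15 - 0)/15 = 1.000000.
Step 4: Exact two-sided p-value (enumerate n! = 720 permutations of y under H0): p = 0.002778.
Step 5: alpha = 0.05. reject H0.

tau_b = 1.0000 (C=15, D=0), p = 0.002778, reject H0.


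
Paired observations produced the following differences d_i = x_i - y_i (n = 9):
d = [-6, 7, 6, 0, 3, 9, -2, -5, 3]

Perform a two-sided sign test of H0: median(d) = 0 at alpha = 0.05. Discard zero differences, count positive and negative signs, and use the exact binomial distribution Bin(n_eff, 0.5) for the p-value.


Step 1: Discard zero differences. Original n = 9; n_eff = number of nonzero differences = 8.
Nonzero differences (with sign): -6, +7, +6, +3, +9, -2, -5, +3
Step 2: Count signs: positive = 5, negative = 3.
Step 3: Under H0: P(positive) = 0.5, so the number of positives S ~ Bin(8, 0.5).
Step 4: Two-sided exact p-value = sum of Bin(8,0.5) probabilities at or below the observed probability = 0.726562.
Step 5: alpha = 0.05. fail to reject H0.

n_eff = 8, pos = 5, neg = 3, p = 0.726562, fail to reject H0.


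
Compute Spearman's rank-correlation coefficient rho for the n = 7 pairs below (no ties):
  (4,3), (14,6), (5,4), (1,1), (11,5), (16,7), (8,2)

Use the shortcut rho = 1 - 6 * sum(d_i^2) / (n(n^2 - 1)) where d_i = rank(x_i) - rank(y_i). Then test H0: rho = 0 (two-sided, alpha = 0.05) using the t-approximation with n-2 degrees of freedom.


Step 1: Rank x and y separately (midranks; no ties here).
rank(x): 4->2, 14->6, 5->3, 1->1, 11->5, 16->7, 8->4
rank(y): 3->3, 6->6, 4->4, 1->1, 5->5, 7->7, 2->2
Step 2: d_i = R_x(i) - R_y(i); compute d_i^2.
  (2-3)^2=1, (6-6)^2=0, (3-4)^2=1, (1-1)^2=0, (5-5)^2=0, (7-7)^2=0, (4-2)^2=4
sum(d^2) = 6.
Step 3: rho = 1 - 6*6 / (7*(7^2 - 1)) = 1 - 36/336 = 0.892857.
Step 4: Under H0, t = rho * sqrt((n-2)/(1-rho^2)) = 4.4333 ~ t(5).
Step 5: Two-sided p-value from the t-distribution with 5 df = 0.006807.
Step 6: alpha = 0.05. reject H0.

rho = 0.8929, p = 0.006807, reject H0 at alpha = 0.05.


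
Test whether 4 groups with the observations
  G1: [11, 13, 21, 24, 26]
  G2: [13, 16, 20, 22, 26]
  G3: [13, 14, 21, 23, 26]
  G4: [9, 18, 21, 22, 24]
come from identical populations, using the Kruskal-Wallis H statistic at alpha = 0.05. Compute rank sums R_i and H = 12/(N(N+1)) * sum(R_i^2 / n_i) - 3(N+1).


Step 1: Combine all N = 20 observations and assign midranks.
sorted (value, group, rank): (9,G4,1), (11,G1,2), (13,G1,4), (13,G2,4), (13,G3,4), (14,G3,6), (16,G2,7), (18,G4,8), (20,G2,9), (21,G1,11), (21,G3,11), (21,G4,11), (22,G2,13.5), (22,G4,13.5), (23,G3,15), (24,G1,16.5), (24,G4,16.5), (26,G1,19), (26,G2,19), (26,G3,19)
Step 2: Sum ranks within each group.
R_1 = 52.5 (n_1 = 5)
R_2 = 52.5 (n_2 = 5)
R_3 = 55 (n_3 = 5)
R_4 = 50 (n_4 = 5)
Step 3: H = 12/(N(N+1)) * sum(R_i^2/n_i) - 3(N+1)
     = 12/(20*21) * (52.5^2/5 + 52.5^2/5 + 55^2/5 + 50^2/5) - 3*21
     = 0.028571 * 2207.5 - 63
     = 0.071429.
Step 4: Ties present; correction factor C = 1 - 84/(20^3 - 20) = 0.989474. Corrected H = 0.071429 / 0.989474 = 0.072188.
Step 5: Under H0, H ~ chi^2(3); p-value = 0.994952.
Step 6: alpha = 0.05. fail to reject H0.

H = 0.0722, df = 3, p = 0.994952, fail to reject H0.


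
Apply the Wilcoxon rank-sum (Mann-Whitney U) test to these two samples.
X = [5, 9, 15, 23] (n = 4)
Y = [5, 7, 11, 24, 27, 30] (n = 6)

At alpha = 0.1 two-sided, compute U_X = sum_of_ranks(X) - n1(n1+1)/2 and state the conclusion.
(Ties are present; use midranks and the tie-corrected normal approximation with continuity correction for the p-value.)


Step 1: Combine and sort all 10 observations; assign midranks.
sorted (value, group): (5,X), (5,Y), (7,Y), (9,X), (11,Y), (15,X), (23,X), (24,Y), (27,Y), (30,Y)
ranks: 5->1.5, 5->1.5, 7->3, 9->4, 11->5, 15->6, 23->7, 24->8, 27->9, 30->10
Step 2: Rank sum for X: R1 = 1.5 + 4 + 6 + 7 = 18.5.
Step 3: U_X = R1 - n1(n1+1)/2 = 18.5 - 4*5/2 = 18.5 - 10 = 8.5.
       U_Y = n1*n2 - U_X = 24 - 8.5 = 15.5.
Step 4: Ties are present, so use the tie-corrected normal approximation (with continuity correction) for the p-value.
Step 5: p-value = 0.521166; compare to alpha = 0.1. fail to reject H0.

U_X = 8.5, p = 0.521166, fail to reject H0 at alpha = 0.1.


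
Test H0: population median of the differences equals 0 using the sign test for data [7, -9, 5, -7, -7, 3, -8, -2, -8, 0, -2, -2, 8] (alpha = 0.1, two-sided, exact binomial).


Step 1: Discard zero differences. Original n = 13; n_eff = number of nonzero differences = 12.
Nonzero differences (with sign): +7, -9, +5, -7, -7, +3, -8, -2, -8, -2, -2, +8
Step 2: Count signs: positive = 4, negative = 8.
Step 3: Under H0: P(positive) = 0.5, so the number of positives S ~ Bin(12, 0.5).
Step 4: Two-sided exact p-value = sum of Bin(12,0.5) probabilities at or below the observed probability = 0.387695.
Step 5: alpha = 0.1. fail to reject H0.

n_eff = 12, pos = 4, neg = 8, p = 0.387695, fail to reject H0.


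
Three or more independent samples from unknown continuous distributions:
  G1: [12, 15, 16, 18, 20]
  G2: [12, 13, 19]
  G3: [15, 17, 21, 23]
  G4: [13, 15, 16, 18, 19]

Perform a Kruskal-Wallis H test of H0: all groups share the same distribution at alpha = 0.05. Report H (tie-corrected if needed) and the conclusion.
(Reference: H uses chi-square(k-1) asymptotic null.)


Step 1: Combine all N = 17 observations and assign midranks.
sorted (value, group, rank): (12,G1,1.5), (12,G2,1.5), (13,G2,3.5), (13,G4,3.5), (15,G1,6), (15,G3,6), (15,G4,6), (16,G1,8.5), (16,G4,8.5), (17,G3,10), (18,G1,11.5), (18,G4,11.5), (19,G2,13.5), (19,G4,13.5), (20,G1,15), (21,G3,16), (23,G3,17)
Step 2: Sum ranks within each group.
R_1 = 42.5 (n_1 = 5)
R_2 = 18.5 (n_2 = 3)
R_3 = 49 (n_3 = 4)
R_4 = 43 (n_4 = 5)
Step 3: H = 12/(N(N+1)) * sum(R_i^2/n_i) - 3(N+1)
     = 12/(17*18) * (42.5^2/5 + 18.5^2/3 + 49^2/4 + 43^2/5) - 3*18
     = 0.039216 * 1445.38 - 54
     = 2.681699.
Step 4: Ties present; correction factor C = 1 - 54/(17^3 - 17) = 0.988971. Corrected H = 2.681699 / 0.988971 = 2.711607.
Step 5: Under H0, H ~ chi^2(3); p-value = 0.438258.
Step 6: alpha = 0.05. fail to reject H0.

H = 2.7116, df = 3, p = 0.438258, fail to reject H0.


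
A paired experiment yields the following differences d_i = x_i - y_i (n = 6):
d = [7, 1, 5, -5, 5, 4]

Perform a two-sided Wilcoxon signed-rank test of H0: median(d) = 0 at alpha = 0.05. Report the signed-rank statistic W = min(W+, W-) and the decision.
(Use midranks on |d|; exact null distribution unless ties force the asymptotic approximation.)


Step 1: Drop any zero differences (none here) and take |d_i|.
|d| = [7, 1, 5, 5, 5, 4]
Step 2: Midrank |d_i| (ties get averaged ranks).
ranks: |7|->6, |1|->1, |5|->4, |5|->4, |5|->4, |4|->2
Step 3: Attach original signs; sum ranks with positive sign and with negative sign.
W+ = 6 + 1 + 4 + 4 + 2 = 17
W- = 4 = 4
(Check: W+ + W- = 21 should equal n(n+1)/2 = 21.)
Step 4: Test statistic W = min(W+, W-) = 4.
Step 5: Ties in |d|, so use the tie-corrected normal approximation.
        E[W] = n(n+1)/4 = 6*7/4 = 10.5.
        Tie groups: |d|=5 (t=3); sum(t^3 - t) = 24.
        Var[W] = n(n+1)(2n+1)/24 - sum(t^3-t)/48 = 546/24 - 24/48 = 22.25.
        z = (W - E[W]) / sqrt(Var[W]) = (4 - 10.5) / 4.7170 = -1.3780.
        Two-sided p = 2*Phi(z) = 0.168204.
Step 6: alpha = 0.05. fail to reject H0.

W+ = 17, W- = 4, W = min = 4, p = 0.168204, fail to reject H0.


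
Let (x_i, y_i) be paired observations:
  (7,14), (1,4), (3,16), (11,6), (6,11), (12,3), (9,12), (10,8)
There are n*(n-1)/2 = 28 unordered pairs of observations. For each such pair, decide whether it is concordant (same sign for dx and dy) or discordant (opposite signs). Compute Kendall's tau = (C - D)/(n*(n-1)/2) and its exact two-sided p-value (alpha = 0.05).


Step 1: Enumerate the 28 unordered pairs (i,j) with i<j and classify each by sign(x_j-x_i) * sign(y_j-y_i).
  (1,2):dx=-6,dy=-10->C; (1,3):dx=-4,dy=+2->D; (1,4):dx=+4,dy=-8->D; (1,5):dx=-1,dy=-3->C
  (1,6):dx=+5,dy=-11->D; (1,7):dx=+2,dy=-2->D; (1,8):dx=+3,dy=-6->D; (2,3):dx=+2,dy=+12->C
  (2,4):dx=+10,dy=+2->C; (2,5):dx=+5,dy=+7->C; (2,6):dx=+11,dy=-1->D; (2,7):dx=+8,dy=+8->C
  (2,8):dx=+9,dy=+4->C; (3,4):dx=+8,dy=-10->D; (3,5):dx=+3,dy=-5->D; (3,6):dx=+9,dy=-13->D
  (3,7):dx=+6,dy=-4->D; (3,8):dx=+7,dy=-8->D; (4,5):dx=-5,dy=+5->D; (4,6):dx=+1,dy=-3->D
  (4,7):dx=-2,dy=+6->D; (4,8):dx=-1,dy=+2->D; (5,6):dx=+6,dy=-8->D; (5,7):dx=+3,dy=+1->C
  (5,8):dx=+4,dy=-3->D; (6,7):dx=-3,dy=+9->D; (6,8):dx=-2,dy=+5->D; (7,8):dx=+1,dy=-4->D
Step 2: C = 8, D = 20, total pairs = 28.
Step 3: tau = (C - D)/(n(n-1)/2) = (8 - 20)/28 = -0.428571.
Step 4: Exact two-sided p-value (enumerate n! = 40320 permutations of y under H0): p = 0.178869.
Step 5: alpha = 0.05. fail to reject H0.

tau_b = -0.4286 (C=8, D=20), p = 0.178869, fail to reject H0.


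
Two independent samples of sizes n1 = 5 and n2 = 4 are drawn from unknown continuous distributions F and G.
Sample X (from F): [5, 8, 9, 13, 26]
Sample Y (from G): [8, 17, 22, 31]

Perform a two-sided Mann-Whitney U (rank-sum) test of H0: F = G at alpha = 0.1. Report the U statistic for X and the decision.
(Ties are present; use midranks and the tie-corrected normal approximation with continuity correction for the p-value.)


Step 1: Combine and sort all 9 observations; assign midranks.
sorted (value, group): (5,X), (8,X), (8,Y), (9,X), (13,X), (17,Y), (22,Y), (26,X), (31,Y)
ranks: 5->1, 8->2.5, 8->2.5, 9->4, 13->5, 17->6, 22->7, 26->8, 31->9
Step 2: Rank sum for X: R1 = 1 + 2.5 + 4 + 5 + 8 = 20.5.
Step 3: U_X = R1 - n1(n1+1)/2 = 20.5 - 5*6/2 = 20.5 - 15 = 5.5.
       U_Y = n1*n2 - U_X = 20 - 5.5 = 14.5.
Step 4: Ties are present, so use the tie-corrected normal approximation (with continuity correction) for the p-value.
Step 5: p-value = 0.325163; compare to alpha = 0.1. fail to reject H0.

U_X = 5.5, p = 0.325163, fail to reject H0 at alpha = 0.1.


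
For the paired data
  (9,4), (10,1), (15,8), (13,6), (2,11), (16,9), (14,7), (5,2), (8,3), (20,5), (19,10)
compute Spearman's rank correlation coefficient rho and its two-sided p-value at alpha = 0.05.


Step 1: Rank x and y separately (midranks; no ties here).
rank(x): 9->4, 10->5, 15->8, 13->6, 2->1, 16->9, 14->7, 5->2, 8->3, 20->11, 19->10
rank(y): 4->4, 1->1, 8->8, 6->6, 11->11, 9->9, 7->7, 2->2, 3->3, 5->5, 10->10
Step 2: d_i = R_x(i) - R_y(i); compute d_i^2.
  (4-4)^2=0, (5-1)^2=16, (8-8)^2=0, (6-6)^2=0, (1-11)^2=100, (9-9)^2=0, (7-7)^2=0, (2-2)^2=0, (3-3)^2=0, (11-5)^2=36, (10-10)^2=0
sum(d^2) = 152.
Step 3: rho = 1 - 6*152 / (11*(11^2 - 1)) = 1 - 912/1320 = 0.309091.
Step 4: Under H0, t = rho * sqrt((n-2)/(1-rho^2)) = 0.9750 ~ t(9).
Step 5: Two-sided p-value from the t-distribution with 9 df = 0.355028.
Step 6: alpha = 0.05. fail to reject H0.

rho = 0.3091, p = 0.355028, fail to reject H0 at alpha = 0.05.


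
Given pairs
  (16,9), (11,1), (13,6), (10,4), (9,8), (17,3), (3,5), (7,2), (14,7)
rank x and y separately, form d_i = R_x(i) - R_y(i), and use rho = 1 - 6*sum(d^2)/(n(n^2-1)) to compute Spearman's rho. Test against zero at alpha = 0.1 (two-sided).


Step 1: Rank x and y separately (midranks; no ties here).
rank(x): 16->8, 11->5, 13->6, 10->4, 9->3, 17->9, 3->1, 7->2, 14->7
rank(y): 9->9, 1->1, 6->6, 4->4, 8->8, 3->3, 5->5, 2->2, 7->7
Step 2: d_i = R_x(i) - R_y(i); compute d_i^2.
  (8-9)^2=1, (5-1)^2=16, (6-6)^2=0, (4-4)^2=0, (3-8)^2=25, (9-3)^2=36, (1-5)^2=16, (2-2)^2=0, (7-7)^2=0
sum(d^2) = 94.
Step 3: rho = 1 - 6*94 / (9*(9^2 - 1)) = 1 - 564/720 = 0.216667.
Step 4: Under H0, t = rho * sqrt((n-2)/(1-rho^2)) = 0.5872 ~ t(7).
Step 5: Two-sided p-value from the t-distribution with 7 df = 0.575515.
Step 6: alpha = 0.1. fail to reject H0.

rho = 0.2167, p = 0.575515, fail to reject H0 at alpha = 0.1.


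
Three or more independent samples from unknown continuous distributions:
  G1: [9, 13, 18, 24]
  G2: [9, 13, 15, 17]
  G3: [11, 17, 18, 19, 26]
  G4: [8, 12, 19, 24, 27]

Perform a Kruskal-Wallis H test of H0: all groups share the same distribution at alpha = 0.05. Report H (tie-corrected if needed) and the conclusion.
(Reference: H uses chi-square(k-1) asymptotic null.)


Step 1: Combine all N = 18 observations and assign midranks.
sorted (value, group, rank): (8,G4,1), (9,G1,2.5), (9,G2,2.5), (11,G3,4), (12,G4,5), (13,G1,6.5), (13,G2,6.5), (15,G2,8), (17,G2,9.5), (17,G3,9.5), (18,G1,11.5), (18,G3,11.5), (19,G3,13.5), (19,G4,13.5), (24,G1,15.5), (24,G4,15.5), (26,G3,17), (27,G4,18)
Step 2: Sum ranks within each group.
R_1 = 36 (n_1 = 4)
R_2 = 26.5 (n_2 = 4)
R_3 = 55.5 (n_3 = 5)
R_4 = 53 (n_4 = 5)
Step 3: H = 12/(N(N+1)) * sum(R_i^2/n_i) - 3(N+1)
     = 12/(18*19) * (36^2/4 + 26.5^2/4 + 55.5^2/5 + 53^2/5) - 3*19
     = 0.035088 * 1677.41 - 57
     = 1.856579.
Step 4: Ties present; correction factor C = 1 - 36/(18^3 - 18) = 0.993808. Corrected H = 1.856579 / 0.993808 = 1.868146.
Step 5: Under H0, H ~ chi^2(3); p-value = 0.600219.
Step 6: alpha = 0.05. fail to reject H0.

H = 1.8681, df = 3, p = 0.600219, fail to reject H0.


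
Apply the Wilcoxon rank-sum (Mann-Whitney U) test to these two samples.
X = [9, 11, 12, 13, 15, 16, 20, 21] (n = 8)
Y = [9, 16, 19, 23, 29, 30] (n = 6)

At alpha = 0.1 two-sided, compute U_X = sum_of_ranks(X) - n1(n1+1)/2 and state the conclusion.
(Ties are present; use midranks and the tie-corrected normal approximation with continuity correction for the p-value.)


Step 1: Combine and sort all 14 observations; assign midranks.
sorted (value, group): (9,X), (9,Y), (11,X), (12,X), (13,X), (15,X), (16,X), (16,Y), (19,Y), (20,X), (21,X), (23,Y), (29,Y), (30,Y)
ranks: 9->1.5, 9->1.5, 11->3, 12->4, 13->5, 15->6, 16->7.5, 16->7.5, 19->9, 20->10, 21->11, 23->12, 29->13, 30->14
Step 2: Rank sum for X: R1 = 1.5 + 3 + 4 + 5 + 6 + 7.5 + 10 + 11 = 48.
Step 3: U_X = R1 - n1(n1+1)/2 = 48 - 8*9/2 = 48 - 36 = 12.
       U_Y = n1*n2 - U_X = 48 - 12 = 36.
Step 4: Ties are present, so use the tie-corrected normal approximation (with continuity correction) for the p-value.
Step 5: p-value = 0.136773; compare to alpha = 0.1. fail to reject H0.

U_X = 12, p = 0.136773, fail to reject H0 at alpha = 0.1.


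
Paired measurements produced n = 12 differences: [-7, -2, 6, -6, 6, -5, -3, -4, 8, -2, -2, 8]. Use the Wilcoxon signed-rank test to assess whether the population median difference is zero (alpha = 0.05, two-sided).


Step 1: Drop any zero differences (none here) and take |d_i|.
|d| = [7, 2, 6, 6, 6, 5, 3, 4, 8, 2, 2, 8]
Step 2: Midrank |d_i| (ties get averaged ranks).
ranks: |7|->10, |2|->2, |6|->8, |6|->8, |6|->8, |5|->6, |3|->4, |4|->5, |8|->11.5, |2|->2, |2|->2, |8|->11.5
Step 3: Attach original signs; sum ranks with positive sign and with negative sign.
W+ = 8 + 8 + 11.5 + 11.5 = 39
W- = 10 + 2 + 8 + 6 + 4 + 5 + 2 + 2 = 39
(Check: W+ + W- = 78 should equal n(n+1)/2 = 78.)
Step 4: Test statistic W = min(W+, W-) = 39.
Step 5: Ties in |d|, so use the tie-corrected normal approximation.
        E[W] = n(n+1)/4 = 12*13/4 = 39.
        Tie groups: |d|=2 (t=3), |d|=6 (t=3), |d|=8 (t=2); sum(t^3 - t) = 54.
        Var[W] = n(n+1)(2n+1)/24 - sum(t^3-t)/48 = 3900/24 - 54/48 = 161.375.
        z = (W - E[W]) / sqrt(Var[W]) = (39 - 39) / 12.7033 = 0.0000.
        Two-sided p = 2*Phi(z) = 1.000000.
Step 6: alpha = 0.05. fail to reject H0.

W+ = 39, W- = 39, W = min = 39, p = 1.000000, fail to reject H0.


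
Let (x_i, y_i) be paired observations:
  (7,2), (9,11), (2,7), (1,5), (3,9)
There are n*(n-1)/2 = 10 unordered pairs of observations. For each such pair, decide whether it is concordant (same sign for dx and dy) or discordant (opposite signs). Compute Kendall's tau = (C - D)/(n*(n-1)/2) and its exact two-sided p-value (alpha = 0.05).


Step 1: Enumerate the 10 unordered pairs (i,j) with i<j and classify each by sign(x_j-x_i) * sign(y_j-y_i).
  (1,2):dx=+2,dy=+9->C; (1,3):dx=-5,dy=+5->D; (1,4):dx=-6,dy=+3->D; (1,5):dx=-4,dy=+7->D
  (2,3):dx=-7,dy=-4->C; (2,4):dx=-8,dy=-6->C; (2,5):dx=-6,dy=-2->C; (3,4):dx=-1,dy=-2->C
  (3,5):dx=+1,dy=+2->C; (4,5):dx=+2,dy=+4->C
Step 2: C = 7, D = 3, total pairs = 10.
Step 3: tau = (C - D)/(n(n-1)/2) = (7 - 3)/10 = 0.400000.
Step 4: Exact two-sided p-value (enumerate n! = 120 permutations of y under H0): p = 0.483333.
Step 5: alpha = 0.05. fail to reject H0.

tau_b = 0.4000 (C=7, D=3), p = 0.483333, fail to reject H0.
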